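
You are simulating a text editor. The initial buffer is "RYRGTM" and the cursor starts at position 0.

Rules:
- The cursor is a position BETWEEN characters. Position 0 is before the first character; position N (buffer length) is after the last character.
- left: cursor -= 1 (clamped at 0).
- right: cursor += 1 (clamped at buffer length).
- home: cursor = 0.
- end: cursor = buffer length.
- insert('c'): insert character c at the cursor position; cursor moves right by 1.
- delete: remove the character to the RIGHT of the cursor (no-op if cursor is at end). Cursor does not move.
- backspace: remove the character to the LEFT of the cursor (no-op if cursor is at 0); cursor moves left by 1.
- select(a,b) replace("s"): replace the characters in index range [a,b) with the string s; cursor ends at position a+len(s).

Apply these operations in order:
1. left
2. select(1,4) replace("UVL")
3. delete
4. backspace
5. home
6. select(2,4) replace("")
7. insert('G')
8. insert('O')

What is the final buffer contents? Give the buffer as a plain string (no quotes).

Answer: RUGO

Derivation:
After op 1 (left): buf='RYRGTM' cursor=0
After op 2 (select(1,4) replace("UVL")): buf='RUVLTM' cursor=4
After op 3 (delete): buf='RUVLM' cursor=4
After op 4 (backspace): buf='RUVM' cursor=3
After op 5 (home): buf='RUVM' cursor=0
After op 6 (select(2,4) replace("")): buf='RU' cursor=2
After op 7 (insert('G')): buf='RUG' cursor=3
After op 8 (insert('O')): buf='RUGO' cursor=4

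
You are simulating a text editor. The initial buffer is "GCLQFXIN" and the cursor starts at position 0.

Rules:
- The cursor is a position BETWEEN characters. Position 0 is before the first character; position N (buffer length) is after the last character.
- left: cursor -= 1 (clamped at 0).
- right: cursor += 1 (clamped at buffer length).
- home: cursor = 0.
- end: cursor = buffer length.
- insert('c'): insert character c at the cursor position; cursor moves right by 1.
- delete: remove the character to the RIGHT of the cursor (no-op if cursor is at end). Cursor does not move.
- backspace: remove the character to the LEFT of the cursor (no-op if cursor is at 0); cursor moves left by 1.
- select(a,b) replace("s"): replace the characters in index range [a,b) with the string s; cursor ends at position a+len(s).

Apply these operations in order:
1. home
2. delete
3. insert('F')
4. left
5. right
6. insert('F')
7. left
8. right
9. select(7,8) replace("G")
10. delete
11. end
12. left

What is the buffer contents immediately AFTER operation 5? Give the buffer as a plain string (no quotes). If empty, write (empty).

After op 1 (home): buf='GCLQFXIN' cursor=0
After op 2 (delete): buf='CLQFXIN' cursor=0
After op 3 (insert('F')): buf='FCLQFXIN' cursor=1
After op 4 (left): buf='FCLQFXIN' cursor=0
After op 5 (right): buf='FCLQFXIN' cursor=1

Answer: FCLQFXIN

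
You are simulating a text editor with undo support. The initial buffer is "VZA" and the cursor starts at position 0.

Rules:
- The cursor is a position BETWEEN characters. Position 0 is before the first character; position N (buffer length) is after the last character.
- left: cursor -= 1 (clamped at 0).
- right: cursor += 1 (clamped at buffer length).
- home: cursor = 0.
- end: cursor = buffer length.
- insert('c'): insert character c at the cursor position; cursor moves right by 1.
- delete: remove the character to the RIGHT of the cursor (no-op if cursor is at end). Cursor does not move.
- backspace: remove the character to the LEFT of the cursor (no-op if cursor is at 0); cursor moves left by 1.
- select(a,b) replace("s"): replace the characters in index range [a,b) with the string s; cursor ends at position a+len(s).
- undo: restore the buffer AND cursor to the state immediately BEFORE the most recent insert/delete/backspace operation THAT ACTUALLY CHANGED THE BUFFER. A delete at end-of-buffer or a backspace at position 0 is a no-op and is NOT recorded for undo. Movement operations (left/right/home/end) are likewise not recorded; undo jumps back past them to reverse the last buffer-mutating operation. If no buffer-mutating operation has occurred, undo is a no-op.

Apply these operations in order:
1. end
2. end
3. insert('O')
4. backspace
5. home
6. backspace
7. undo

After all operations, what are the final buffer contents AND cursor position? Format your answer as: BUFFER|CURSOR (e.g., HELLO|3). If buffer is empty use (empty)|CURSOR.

Answer: VZAO|4

Derivation:
After op 1 (end): buf='VZA' cursor=3
After op 2 (end): buf='VZA' cursor=3
After op 3 (insert('O')): buf='VZAO' cursor=4
After op 4 (backspace): buf='VZA' cursor=3
After op 5 (home): buf='VZA' cursor=0
After op 6 (backspace): buf='VZA' cursor=0
After op 7 (undo): buf='VZAO' cursor=4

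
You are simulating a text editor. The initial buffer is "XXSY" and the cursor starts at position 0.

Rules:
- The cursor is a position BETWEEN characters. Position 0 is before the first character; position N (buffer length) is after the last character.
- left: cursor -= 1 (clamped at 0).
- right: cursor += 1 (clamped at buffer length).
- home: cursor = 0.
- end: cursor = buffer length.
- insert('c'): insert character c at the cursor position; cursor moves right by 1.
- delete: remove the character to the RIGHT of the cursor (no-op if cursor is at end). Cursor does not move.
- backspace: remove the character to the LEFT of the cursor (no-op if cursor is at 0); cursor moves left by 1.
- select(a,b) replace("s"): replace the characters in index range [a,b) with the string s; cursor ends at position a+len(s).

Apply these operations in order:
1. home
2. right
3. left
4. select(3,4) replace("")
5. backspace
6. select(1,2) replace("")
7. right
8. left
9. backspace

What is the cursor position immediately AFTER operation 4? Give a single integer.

Answer: 3

Derivation:
After op 1 (home): buf='XXSY' cursor=0
After op 2 (right): buf='XXSY' cursor=1
After op 3 (left): buf='XXSY' cursor=0
After op 4 (select(3,4) replace("")): buf='XXS' cursor=3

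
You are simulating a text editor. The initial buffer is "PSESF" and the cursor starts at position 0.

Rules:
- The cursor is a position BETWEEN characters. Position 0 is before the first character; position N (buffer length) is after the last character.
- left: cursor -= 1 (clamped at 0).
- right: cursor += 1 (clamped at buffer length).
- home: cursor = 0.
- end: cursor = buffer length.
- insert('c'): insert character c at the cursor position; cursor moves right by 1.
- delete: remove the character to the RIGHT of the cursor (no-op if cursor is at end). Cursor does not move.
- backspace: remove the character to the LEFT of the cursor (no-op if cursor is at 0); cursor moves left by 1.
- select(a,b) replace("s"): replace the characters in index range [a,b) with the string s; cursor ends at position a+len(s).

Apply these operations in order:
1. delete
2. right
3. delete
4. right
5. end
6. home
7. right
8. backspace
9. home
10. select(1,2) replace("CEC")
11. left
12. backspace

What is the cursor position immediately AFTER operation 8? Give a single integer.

After op 1 (delete): buf='SESF' cursor=0
After op 2 (right): buf='SESF' cursor=1
After op 3 (delete): buf='SSF' cursor=1
After op 4 (right): buf='SSF' cursor=2
After op 5 (end): buf='SSF' cursor=3
After op 6 (home): buf='SSF' cursor=0
After op 7 (right): buf='SSF' cursor=1
After op 8 (backspace): buf='SF' cursor=0

Answer: 0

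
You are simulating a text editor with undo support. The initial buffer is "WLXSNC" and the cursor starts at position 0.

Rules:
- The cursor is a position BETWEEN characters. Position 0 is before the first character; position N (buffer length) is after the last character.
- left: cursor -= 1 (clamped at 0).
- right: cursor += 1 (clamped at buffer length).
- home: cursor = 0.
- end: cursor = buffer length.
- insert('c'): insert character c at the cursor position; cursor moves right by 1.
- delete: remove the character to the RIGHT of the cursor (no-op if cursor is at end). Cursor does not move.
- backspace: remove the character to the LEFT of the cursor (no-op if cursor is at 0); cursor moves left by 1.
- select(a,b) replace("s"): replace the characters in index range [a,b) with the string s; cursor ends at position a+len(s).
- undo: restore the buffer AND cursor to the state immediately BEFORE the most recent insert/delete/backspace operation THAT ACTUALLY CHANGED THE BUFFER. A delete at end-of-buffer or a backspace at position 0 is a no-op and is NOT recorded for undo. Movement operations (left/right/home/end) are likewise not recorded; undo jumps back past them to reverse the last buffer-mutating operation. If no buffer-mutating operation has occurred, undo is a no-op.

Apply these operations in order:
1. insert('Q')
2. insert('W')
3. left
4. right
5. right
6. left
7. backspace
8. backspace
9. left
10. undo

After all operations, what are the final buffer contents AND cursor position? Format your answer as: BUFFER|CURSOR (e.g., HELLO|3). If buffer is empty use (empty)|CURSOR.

After op 1 (insert('Q')): buf='QWLXSNC' cursor=1
After op 2 (insert('W')): buf='QWWLXSNC' cursor=2
After op 3 (left): buf='QWWLXSNC' cursor=1
After op 4 (right): buf='QWWLXSNC' cursor=2
After op 5 (right): buf='QWWLXSNC' cursor=3
After op 6 (left): buf='QWWLXSNC' cursor=2
After op 7 (backspace): buf='QWLXSNC' cursor=1
After op 8 (backspace): buf='WLXSNC' cursor=0
After op 9 (left): buf='WLXSNC' cursor=0
After op 10 (undo): buf='QWLXSNC' cursor=1

Answer: QWLXSNC|1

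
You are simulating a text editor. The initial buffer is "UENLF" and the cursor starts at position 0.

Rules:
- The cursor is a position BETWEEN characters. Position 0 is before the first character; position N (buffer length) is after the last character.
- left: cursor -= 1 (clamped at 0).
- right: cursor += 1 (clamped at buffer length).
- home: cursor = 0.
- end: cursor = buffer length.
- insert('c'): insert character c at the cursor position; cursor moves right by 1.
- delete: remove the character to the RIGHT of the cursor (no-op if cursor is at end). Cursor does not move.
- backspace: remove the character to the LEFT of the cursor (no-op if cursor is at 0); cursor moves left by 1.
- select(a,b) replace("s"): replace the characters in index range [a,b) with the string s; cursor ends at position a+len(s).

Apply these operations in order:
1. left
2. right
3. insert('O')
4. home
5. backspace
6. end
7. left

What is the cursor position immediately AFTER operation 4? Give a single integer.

After op 1 (left): buf='UENLF' cursor=0
After op 2 (right): buf='UENLF' cursor=1
After op 3 (insert('O')): buf='UOENLF' cursor=2
After op 4 (home): buf='UOENLF' cursor=0

Answer: 0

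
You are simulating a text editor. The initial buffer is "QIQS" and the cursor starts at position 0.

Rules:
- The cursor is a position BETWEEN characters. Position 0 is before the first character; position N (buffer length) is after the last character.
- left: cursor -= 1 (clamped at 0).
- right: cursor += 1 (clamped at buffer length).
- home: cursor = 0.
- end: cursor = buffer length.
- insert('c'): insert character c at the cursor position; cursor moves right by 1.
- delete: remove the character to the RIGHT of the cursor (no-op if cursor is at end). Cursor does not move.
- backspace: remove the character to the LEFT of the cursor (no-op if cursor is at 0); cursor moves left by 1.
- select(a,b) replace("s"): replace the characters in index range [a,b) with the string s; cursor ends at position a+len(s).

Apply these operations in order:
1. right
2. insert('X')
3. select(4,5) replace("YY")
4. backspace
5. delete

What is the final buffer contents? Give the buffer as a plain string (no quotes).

Answer: QXIQY

Derivation:
After op 1 (right): buf='QIQS' cursor=1
After op 2 (insert('X')): buf='QXIQS' cursor=2
After op 3 (select(4,5) replace("YY")): buf='QXIQYY' cursor=6
After op 4 (backspace): buf='QXIQY' cursor=5
After op 5 (delete): buf='QXIQY' cursor=5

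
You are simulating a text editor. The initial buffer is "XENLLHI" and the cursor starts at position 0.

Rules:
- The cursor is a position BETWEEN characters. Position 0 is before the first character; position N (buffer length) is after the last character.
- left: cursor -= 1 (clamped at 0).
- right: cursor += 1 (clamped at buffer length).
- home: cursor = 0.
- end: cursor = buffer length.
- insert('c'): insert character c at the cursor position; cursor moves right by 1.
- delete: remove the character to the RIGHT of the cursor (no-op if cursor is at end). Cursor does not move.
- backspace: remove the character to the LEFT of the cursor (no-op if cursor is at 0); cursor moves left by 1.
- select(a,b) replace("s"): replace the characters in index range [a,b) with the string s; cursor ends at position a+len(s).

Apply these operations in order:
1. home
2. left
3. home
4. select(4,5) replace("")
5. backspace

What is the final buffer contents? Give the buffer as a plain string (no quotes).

Answer: XENHI

Derivation:
After op 1 (home): buf='XENLLHI' cursor=0
After op 2 (left): buf='XENLLHI' cursor=0
After op 3 (home): buf='XENLLHI' cursor=0
After op 4 (select(4,5) replace("")): buf='XENLHI' cursor=4
After op 5 (backspace): buf='XENHI' cursor=3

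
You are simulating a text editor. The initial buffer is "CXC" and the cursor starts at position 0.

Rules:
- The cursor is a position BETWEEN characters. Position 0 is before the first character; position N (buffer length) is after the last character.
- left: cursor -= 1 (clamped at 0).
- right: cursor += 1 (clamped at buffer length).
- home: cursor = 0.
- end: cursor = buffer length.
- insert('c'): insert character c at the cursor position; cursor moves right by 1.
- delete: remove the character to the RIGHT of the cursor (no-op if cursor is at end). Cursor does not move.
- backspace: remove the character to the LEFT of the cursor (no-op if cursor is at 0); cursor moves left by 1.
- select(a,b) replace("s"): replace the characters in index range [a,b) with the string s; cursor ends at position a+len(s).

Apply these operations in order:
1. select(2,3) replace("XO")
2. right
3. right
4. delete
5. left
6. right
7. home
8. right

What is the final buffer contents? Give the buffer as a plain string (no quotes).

After op 1 (select(2,3) replace("XO")): buf='CXXO' cursor=4
After op 2 (right): buf='CXXO' cursor=4
After op 3 (right): buf='CXXO' cursor=4
After op 4 (delete): buf='CXXO' cursor=4
After op 5 (left): buf='CXXO' cursor=3
After op 6 (right): buf='CXXO' cursor=4
After op 7 (home): buf='CXXO' cursor=0
After op 8 (right): buf='CXXO' cursor=1

Answer: CXXO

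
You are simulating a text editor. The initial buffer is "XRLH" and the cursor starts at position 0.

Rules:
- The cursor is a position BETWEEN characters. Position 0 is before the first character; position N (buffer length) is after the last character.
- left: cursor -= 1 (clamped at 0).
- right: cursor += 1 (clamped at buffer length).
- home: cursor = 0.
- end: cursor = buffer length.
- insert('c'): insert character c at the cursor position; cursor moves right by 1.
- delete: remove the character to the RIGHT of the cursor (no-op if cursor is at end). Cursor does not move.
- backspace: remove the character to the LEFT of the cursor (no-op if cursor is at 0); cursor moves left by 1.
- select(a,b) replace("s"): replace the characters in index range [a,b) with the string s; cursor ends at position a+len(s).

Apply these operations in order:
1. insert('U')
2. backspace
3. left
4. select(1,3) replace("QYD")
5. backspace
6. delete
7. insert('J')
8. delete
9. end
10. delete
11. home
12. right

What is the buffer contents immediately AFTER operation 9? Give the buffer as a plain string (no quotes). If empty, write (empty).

After op 1 (insert('U')): buf='UXRLH' cursor=1
After op 2 (backspace): buf='XRLH' cursor=0
After op 3 (left): buf='XRLH' cursor=0
After op 4 (select(1,3) replace("QYD")): buf='XQYDH' cursor=4
After op 5 (backspace): buf='XQYH' cursor=3
After op 6 (delete): buf='XQY' cursor=3
After op 7 (insert('J')): buf='XQYJ' cursor=4
After op 8 (delete): buf='XQYJ' cursor=4
After op 9 (end): buf='XQYJ' cursor=4

Answer: XQYJ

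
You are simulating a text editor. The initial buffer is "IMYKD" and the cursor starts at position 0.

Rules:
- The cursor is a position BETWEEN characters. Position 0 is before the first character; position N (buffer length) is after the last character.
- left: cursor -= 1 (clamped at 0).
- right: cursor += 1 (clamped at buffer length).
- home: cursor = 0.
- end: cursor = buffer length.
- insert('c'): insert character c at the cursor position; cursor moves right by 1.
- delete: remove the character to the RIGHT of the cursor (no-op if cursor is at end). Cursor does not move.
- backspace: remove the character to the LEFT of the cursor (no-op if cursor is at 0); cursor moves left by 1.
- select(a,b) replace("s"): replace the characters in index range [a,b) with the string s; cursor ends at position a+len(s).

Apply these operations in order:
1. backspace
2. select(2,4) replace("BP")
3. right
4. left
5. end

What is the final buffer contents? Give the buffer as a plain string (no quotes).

Answer: IMBPD

Derivation:
After op 1 (backspace): buf='IMYKD' cursor=0
After op 2 (select(2,4) replace("BP")): buf='IMBPD' cursor=4
After op 3 (right): buf='IMBPD' cursor=5
After op 4 (left): buf='IMBPD' cursor=4
After op 5 (end): buf='IMBPD' cursor=5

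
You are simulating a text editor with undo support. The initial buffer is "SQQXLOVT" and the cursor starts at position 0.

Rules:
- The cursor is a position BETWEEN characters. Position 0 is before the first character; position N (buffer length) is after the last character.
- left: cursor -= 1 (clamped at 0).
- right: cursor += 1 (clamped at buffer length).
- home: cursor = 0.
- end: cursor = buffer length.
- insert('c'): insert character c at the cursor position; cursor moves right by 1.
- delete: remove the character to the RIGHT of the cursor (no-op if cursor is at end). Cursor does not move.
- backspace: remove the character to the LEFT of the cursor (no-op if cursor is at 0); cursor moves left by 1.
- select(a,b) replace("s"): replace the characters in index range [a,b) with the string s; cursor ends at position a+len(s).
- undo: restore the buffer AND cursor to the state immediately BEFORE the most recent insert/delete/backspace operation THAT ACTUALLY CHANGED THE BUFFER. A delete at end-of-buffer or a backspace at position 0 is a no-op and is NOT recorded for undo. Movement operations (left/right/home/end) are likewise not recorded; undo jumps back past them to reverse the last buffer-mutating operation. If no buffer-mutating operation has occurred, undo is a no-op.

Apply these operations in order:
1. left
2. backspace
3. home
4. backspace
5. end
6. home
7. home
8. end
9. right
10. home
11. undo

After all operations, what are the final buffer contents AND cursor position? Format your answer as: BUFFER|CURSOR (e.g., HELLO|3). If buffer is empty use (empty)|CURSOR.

After op 1 (left): buf='SQQXLOVT' cursor=0
After op 2 (backspace): buf='SQQXLOVT' cursor=0
After op 3 (home): buf='SQQXLOVT' cursor=0
After op 4 (backspace): buf='SQQXLOVT' cursor=0
After op 5 (end): buf='SQQXLOVT' cursor=8
After op 6 (home): buf='SQQXLOVT' cursor=0
After op 7 (home): buf='SQQXLOVT' cursor=0
After op 8 (end): buf='SQQXLOVT' cursor=8
After op 9 (right): buf='SQQXLOVT' cursor=8
After op 10 (home): buf='SQQXLOVT' cursor=0
After op 11 (undo): buf='SQQXLOVT' cursor=0

Answer: SQQXLOVT|0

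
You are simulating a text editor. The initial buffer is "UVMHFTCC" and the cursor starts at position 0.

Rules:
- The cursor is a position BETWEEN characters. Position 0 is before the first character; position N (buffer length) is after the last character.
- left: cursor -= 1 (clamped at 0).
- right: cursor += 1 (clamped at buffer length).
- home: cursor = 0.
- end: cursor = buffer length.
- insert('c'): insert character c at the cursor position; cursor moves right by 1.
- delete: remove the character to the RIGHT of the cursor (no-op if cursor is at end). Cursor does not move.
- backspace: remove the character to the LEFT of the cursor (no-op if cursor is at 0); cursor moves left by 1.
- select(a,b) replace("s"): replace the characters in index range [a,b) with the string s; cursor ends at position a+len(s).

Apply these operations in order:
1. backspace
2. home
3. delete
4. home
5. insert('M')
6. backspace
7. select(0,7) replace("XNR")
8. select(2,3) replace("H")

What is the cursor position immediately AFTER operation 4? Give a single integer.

Answer: 0

Derivation:
After op 1 (backspace): buf='UVMHFTCC' cursor=0
After op 2 (home): buf='UVMHFTCC' cursor=0
After op 3 (delete): buf='VMHFTCC' cursor=0
After op 4 (home): buf='VMHFTCC' cursor=0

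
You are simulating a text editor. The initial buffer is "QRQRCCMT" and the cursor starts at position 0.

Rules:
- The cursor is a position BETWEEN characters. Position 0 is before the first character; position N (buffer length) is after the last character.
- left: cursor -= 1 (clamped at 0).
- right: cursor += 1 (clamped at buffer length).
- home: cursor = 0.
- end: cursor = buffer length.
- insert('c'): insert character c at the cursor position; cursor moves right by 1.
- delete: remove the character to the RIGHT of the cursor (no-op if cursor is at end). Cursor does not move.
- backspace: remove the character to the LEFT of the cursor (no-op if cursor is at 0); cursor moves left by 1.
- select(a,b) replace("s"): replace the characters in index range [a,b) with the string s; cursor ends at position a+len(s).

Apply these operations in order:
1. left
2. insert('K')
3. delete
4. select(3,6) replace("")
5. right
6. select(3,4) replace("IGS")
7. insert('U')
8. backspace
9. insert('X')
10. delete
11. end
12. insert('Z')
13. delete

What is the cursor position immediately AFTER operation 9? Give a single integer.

Answer: 7

Derivation:
After op 1 (left): buf='QRQRCCMT' cursor=0
After op 2 (insert('K')): buf='KQRQRCCMT' cursor=1
After op 3 (delete): buf='KRQRCCMT' cursor=1
After op 4 (select(3,6) replace("")): buf='KRQMT' cursor=3
After op 5 (right): buf='KRQMT' cursor=4
After op 6 (select(3,4) replace("IGS")): buf='KRQIGST' cursor=6
After op 7 (insert('U')): buf='KRQIGSUT' cursor=7
After op 8 (backspace): buf='KRQIGST' cursor=6
After op 9 (insert('X')): buf='KRQIGSXT' cursor=7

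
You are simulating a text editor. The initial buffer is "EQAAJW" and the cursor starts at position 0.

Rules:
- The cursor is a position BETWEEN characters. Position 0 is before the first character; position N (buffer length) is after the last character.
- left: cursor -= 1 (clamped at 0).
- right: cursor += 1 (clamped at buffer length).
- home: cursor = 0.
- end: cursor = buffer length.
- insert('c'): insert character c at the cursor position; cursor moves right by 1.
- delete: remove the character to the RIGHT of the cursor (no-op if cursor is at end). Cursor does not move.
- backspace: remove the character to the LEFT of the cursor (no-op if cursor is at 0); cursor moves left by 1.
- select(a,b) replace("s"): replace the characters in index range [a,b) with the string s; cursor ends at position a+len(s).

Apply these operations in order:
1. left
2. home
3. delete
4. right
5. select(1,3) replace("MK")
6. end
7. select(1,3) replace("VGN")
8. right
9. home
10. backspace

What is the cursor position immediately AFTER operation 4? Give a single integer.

Answer: 1

Derivation:
After op 1 (left): buf='EQAAJW' cursor=0
After op 2 (home): buf='EQAAJW' cursor=0
After op 3 (delete): buf='QAAJW' cursor=0
After op 4 (right): buf='QAAJW' cursor=1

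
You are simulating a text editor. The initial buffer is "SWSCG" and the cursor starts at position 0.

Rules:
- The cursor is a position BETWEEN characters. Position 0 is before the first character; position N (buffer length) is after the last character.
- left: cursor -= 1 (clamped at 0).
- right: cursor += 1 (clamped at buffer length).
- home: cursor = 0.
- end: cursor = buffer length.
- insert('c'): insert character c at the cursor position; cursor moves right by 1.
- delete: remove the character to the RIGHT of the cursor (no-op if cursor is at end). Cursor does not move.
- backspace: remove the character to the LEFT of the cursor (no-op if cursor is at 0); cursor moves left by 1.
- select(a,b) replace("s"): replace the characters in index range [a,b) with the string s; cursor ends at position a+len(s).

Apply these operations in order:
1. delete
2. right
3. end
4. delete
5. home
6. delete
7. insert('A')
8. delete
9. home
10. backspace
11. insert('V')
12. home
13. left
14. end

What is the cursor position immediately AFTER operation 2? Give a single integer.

After op 1 (delete): buf='WSCG' cursor=0
After op 2 (right): buf='WSCG' cursor=1

Answer: 1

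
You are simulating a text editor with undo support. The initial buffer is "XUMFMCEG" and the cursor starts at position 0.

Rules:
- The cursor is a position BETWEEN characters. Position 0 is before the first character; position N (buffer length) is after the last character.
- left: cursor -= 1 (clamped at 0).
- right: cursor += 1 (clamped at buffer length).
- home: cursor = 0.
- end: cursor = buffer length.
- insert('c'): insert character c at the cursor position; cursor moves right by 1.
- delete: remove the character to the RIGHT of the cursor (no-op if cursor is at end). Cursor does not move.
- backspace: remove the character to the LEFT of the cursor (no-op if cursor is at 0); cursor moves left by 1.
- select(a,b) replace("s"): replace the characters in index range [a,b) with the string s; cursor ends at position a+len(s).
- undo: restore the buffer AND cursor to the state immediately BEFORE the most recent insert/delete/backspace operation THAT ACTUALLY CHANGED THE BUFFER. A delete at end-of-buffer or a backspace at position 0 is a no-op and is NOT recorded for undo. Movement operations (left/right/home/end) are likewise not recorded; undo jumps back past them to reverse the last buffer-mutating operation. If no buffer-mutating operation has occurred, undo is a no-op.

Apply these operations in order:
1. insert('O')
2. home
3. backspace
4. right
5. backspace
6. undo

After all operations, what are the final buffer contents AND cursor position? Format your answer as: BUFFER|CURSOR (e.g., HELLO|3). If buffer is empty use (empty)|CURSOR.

After op 1 (insert('O')): buf='OXUMFMCEG' cursor=1
After op 2 (home): buf='OXUMFMCEG' cursor=0
After op 3 (backspace): buf='OXUMFMCEG' cursor=0
After op 4 (right): buf='OXUMFMCEG' cursor=1
After op 5 (backspace): buf='XUMFMCEG' cursor=0
After op 6 (undo): buf='OXUMFMCEG' cursor=1

Answer: OXUMFMCEG|1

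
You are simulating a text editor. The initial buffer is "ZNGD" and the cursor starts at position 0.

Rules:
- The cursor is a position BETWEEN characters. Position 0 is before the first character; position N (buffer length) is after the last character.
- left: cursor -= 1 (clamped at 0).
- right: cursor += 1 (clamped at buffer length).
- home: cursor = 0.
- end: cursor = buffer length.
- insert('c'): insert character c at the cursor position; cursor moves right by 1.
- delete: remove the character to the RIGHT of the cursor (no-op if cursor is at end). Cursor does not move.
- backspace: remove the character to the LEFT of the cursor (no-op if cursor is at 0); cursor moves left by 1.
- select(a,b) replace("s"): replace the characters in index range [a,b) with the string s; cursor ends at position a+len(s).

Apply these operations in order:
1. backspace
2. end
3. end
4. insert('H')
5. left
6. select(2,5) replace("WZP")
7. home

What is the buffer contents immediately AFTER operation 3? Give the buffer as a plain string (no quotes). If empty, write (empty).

After op 1 (backspace): buf='ZNGD' cursor=0
After op 2 (end): buf='ZNGD' cursor=4
After op 3 (end): buf='ZNGD' cursor=4

Answer: ZNGD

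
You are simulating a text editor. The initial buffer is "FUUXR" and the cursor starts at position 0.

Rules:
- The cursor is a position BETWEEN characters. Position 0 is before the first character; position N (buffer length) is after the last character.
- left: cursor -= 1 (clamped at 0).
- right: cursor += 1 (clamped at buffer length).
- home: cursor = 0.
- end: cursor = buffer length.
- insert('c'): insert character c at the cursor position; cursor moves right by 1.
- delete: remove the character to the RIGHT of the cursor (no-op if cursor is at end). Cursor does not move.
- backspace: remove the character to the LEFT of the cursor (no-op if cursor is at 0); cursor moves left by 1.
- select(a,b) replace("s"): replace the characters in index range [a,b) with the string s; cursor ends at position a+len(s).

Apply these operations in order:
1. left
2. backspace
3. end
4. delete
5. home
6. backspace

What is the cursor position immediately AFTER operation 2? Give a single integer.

After op 1 (left): buf='FUUXR' cursor=0
After op 2 (backspace): buf='FUUXR' cursor=0

Answer: 0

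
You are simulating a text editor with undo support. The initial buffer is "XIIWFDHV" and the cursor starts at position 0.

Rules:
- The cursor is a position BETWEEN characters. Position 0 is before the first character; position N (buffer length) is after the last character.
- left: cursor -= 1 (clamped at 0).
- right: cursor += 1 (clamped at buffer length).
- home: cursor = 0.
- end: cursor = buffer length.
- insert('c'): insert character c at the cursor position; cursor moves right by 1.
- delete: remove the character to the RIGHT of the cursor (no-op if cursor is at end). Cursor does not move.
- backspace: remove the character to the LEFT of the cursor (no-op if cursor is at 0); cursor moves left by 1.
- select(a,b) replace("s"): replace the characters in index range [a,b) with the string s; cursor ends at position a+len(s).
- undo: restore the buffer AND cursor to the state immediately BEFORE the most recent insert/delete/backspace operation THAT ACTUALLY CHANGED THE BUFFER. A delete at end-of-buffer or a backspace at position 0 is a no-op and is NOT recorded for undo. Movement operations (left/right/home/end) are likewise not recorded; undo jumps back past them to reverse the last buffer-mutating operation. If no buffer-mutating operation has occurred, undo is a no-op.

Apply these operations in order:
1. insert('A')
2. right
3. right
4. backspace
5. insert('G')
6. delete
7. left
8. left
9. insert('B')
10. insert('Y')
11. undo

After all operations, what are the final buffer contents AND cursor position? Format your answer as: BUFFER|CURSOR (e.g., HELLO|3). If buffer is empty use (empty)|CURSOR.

After op 1 (insert('A')): buf='AXIIWFDHV' cursor=1
After op 2 (right): buf='AXIIWFDHV' cursor=2
After op 3 (right): buf='AXIIWFDHV' cursor=3
After op 4 (backspace): buf='AXIWFDHV' cursor=2
After op 5 (insert('G')): buf='AXGIWFDHV' cursor=3
After op 6 (delete): buf='AXGWFDHV' cursor=3
After op 7 (left): buf='AXGWFDHV' cursor=2
After op 8 (left): buf='AXGWFDHV' cursor=1
After op 9 (insert('B')): buf='ABXGWFDHV' cursor=2
After op 10 (insert('Y')): buf='ABYXGWFDHV' cursor=3
After op 11 (undo): buf='ABXGWFDHV' cursor=2

Answer: ABXGWFDHV|2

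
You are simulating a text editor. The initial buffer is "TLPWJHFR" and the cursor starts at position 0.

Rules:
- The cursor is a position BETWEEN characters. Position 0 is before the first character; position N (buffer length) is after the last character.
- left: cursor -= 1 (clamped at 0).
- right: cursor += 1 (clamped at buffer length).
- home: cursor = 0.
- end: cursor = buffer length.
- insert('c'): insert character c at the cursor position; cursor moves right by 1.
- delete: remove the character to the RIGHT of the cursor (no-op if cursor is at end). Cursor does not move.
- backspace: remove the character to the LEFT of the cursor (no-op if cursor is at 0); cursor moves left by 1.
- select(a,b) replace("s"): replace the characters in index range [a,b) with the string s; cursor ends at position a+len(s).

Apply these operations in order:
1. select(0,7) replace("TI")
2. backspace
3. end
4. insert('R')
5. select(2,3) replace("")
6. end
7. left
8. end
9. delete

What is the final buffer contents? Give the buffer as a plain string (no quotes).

After op 1 (select(0,7) replace("TI")): buf='TIR' cursor=2
After op 2 (backspace): buf='TR' cursor=1
After op 3 (end): buf='TR' cursor=2
After op 4 (insert('R')): buf='TRR' cursor=3
After op 5 (select(2,3) replace("")): buf='TR' cursor=2
After op 6 (end): buf='TR' cursor=2
After op 7 (left): buf='TR' cursor=1
After op 8 (end): buf='TR' cursor=2
After op 9 (delete): buf='TR' cursor=2

Answer: TR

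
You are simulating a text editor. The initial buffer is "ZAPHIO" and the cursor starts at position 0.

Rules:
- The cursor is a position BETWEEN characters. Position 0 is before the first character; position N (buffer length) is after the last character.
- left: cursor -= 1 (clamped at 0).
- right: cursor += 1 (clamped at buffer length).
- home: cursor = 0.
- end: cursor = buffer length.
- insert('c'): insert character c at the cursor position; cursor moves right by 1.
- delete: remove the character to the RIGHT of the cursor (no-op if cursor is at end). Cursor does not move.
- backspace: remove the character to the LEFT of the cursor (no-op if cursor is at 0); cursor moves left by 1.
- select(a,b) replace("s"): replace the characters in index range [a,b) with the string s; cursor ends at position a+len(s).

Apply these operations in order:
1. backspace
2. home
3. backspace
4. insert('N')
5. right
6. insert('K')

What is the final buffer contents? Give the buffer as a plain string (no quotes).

After op 1 (backspace): buf='ZAPHIO' cursor=0
After op 2 (home): buf='ZAPHIO' cursor=0
After op 3 (backspace): buf='ZAPHIO' cursor=0
After op 4 (insert('N')): buf='NZAPHIO' cursor=1
After op 5 (right): buf='NZAPHIO' cursor=2
After op 6 (insert('K')): buf='NZKAPHIO' cursor=3

Answer: NZKAPHIO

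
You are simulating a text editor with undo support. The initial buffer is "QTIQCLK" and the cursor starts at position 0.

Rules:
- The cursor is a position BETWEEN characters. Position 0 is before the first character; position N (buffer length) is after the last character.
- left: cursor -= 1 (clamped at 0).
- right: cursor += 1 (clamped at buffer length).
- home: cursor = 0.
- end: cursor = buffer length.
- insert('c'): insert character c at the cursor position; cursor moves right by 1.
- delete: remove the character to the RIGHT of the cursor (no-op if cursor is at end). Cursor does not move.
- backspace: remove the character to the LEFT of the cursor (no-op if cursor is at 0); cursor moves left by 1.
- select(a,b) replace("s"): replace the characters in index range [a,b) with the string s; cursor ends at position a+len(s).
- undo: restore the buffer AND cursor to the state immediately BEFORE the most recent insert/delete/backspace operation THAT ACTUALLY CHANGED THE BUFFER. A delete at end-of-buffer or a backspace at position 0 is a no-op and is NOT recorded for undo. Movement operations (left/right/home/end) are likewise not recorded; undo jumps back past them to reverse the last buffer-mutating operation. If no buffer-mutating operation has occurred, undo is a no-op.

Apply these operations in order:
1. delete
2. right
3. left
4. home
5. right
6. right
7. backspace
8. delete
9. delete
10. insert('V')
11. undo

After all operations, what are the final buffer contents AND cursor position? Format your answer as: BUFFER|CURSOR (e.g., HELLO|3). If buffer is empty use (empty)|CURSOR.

Answer: TLK|1

Derivation:
After op 1 (delete): buf='TIQCLK' cursor=0
After op 2 (right): buf='TIQCLK' cursor=1
After op 3 (left): buf='TIQCLK' cursor=0
After op 4 (home): buf='TIQCLK' cursor=0
After op 5 (right): buf='TIQCLK' cursor=1
After op 6 (right): buf='TIQCLK' cursor=2
After op 7 (backspace): buf='TQCLK' cursor=1
After op 8 (delete): buf='TCLK' cursor=1
After op 9 (delete): buf='TLK' cursor=1
After op 10 (insert('V')): buf='TVLK' cursor=2
After op 11 (undo): buf='TLK' cursor=1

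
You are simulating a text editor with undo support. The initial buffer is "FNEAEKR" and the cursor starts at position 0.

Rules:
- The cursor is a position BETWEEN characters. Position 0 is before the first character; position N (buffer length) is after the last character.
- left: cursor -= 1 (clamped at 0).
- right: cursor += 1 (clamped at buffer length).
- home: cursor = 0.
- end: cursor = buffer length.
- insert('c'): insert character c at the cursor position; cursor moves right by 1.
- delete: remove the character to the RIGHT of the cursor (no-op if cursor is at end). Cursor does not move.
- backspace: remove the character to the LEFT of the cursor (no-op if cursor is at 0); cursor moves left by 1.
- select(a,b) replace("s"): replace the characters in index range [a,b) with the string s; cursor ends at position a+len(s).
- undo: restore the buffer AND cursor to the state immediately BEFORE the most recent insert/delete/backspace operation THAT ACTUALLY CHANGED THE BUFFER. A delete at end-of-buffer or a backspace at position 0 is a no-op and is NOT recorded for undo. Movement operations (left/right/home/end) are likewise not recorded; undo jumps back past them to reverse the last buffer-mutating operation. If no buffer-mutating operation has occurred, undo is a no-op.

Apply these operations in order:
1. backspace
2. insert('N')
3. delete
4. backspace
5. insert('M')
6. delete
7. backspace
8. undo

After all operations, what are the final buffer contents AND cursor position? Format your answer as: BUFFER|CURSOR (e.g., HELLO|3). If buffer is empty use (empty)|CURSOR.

After op 1 (backspace): buf='FNEAEKR' cursor=0
After op 2 (insert('N')): buf='NFNEAEKR' cursor=1
After op 3 (delete): buf='NNEAEKR' cursor=1
After op 4 (backspace): buf='NEAEKR' cursor=0
After op 5 (insert('M')): buf='MNEAEKR' cursor=1
After op 6 (delete): buf='MEAEKR' cursor=1
After op 7 (backspace): buf='EAEKR' cursor=0
After op 8 (undo): buf='MEAEKR' cursor=1

Answer: MEAEKR|1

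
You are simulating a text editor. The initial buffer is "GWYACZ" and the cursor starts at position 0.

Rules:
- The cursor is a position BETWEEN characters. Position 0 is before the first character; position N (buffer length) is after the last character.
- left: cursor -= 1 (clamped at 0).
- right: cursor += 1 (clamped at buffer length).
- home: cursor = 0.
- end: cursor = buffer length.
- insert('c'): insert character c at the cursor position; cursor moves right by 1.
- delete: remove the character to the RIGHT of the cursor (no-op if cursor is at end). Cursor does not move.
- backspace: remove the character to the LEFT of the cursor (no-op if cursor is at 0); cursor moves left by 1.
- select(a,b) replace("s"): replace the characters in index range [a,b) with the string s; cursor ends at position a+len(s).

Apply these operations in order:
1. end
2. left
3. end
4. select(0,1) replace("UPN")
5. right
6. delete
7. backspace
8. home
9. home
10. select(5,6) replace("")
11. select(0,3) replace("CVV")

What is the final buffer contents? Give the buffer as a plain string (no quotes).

Answer: CVVAC

Derivation:
After op 1 (end): buf='GWYACZ' cursor=6
After op 2 (left): buf='GWYACZ' cursor=5
After op 3 (end): buf='GWYACZ' cursor=6
After op 4 (select(0,1) replace("UPN")): buf='UPNWYACZ' cursor=3
After op 5 (right): buf='UPNWYACZ' cursor=4
After op 6 (delete): buf='UPNWACZ' cursor=4
After op 7 (backspace): buf='UPNACZ' cursor=3
After op 8 (home): buf='UPNACZ' cursor=0
After op 9 (home): buf='UPNACZ' cursor=0
After op 10 (select(5,6) replace("")): buf='UPNAC' cursor=5
After op 11 (select(0,3) replace("CVV")): buf='CVVAC' cursor=3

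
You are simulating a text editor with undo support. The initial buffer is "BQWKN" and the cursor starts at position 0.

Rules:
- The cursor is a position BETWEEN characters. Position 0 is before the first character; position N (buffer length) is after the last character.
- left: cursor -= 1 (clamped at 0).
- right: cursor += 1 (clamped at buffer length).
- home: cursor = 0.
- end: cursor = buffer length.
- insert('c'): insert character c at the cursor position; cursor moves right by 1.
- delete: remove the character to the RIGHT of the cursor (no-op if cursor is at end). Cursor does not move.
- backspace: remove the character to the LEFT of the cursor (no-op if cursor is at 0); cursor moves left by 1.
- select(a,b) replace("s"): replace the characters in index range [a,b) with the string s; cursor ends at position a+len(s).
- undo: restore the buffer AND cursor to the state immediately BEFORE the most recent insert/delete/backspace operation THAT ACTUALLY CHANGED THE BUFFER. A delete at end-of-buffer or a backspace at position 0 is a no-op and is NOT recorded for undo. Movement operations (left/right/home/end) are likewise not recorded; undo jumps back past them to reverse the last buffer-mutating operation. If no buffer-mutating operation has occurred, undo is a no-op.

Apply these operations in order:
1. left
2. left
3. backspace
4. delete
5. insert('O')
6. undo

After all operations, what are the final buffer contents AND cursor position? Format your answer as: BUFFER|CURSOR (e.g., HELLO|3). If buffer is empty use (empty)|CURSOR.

After op 1 (left): buf='BQWKN' cursor=0
After op 2 (left): buf='BQWKN' cursor=0
After op 3 (backspace): buf='BQWKN' cursor=0
After op 4 (delete): buf='QWKN' cursor=0
After op 5 (insert('O')): buf='OQWKN' cursor=1
After op 6 (undo): buf='QWKN' cursor=0

Answer: QWKN|0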